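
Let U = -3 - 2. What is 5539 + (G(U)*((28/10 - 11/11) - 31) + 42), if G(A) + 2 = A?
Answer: 28927/5 ≈ 5785.4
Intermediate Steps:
U = -5
G(A) = -2 + A
5539 + (G(U)*((28/10 - 11/11) - 31) + 42) = 5539 + ((-2 - 5)*((28/10 - 11/11) - 31) + 42) = 5539 + (-7*((28*(1/10) - 11*1/11) - 31) + 42) = 5539 + (-7*((14/5 - 1) - 31) + 42) = 5539 + (-7*(9/5 - 31) + 42) = 5539 + (-7*(-146/5) + 42) = 5539 + (1022/5 + 42) = 5539 + 1232/5 = 28927/5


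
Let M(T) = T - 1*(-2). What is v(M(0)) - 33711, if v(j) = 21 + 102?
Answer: -33588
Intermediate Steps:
M(T) = 2 + T (M(T) = T + 2 = 2 + T)
v(j) = 123
v(M(0)) - 33711 = 123 - 33711 = -33588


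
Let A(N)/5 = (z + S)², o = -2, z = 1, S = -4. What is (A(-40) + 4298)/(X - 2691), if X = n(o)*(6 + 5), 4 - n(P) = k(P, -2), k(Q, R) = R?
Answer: -4343/2625 ≈ -1.6545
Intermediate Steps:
n(P) = 6 (n(P) = 4 - 1*(-2) = 4 + 2 = 6)
A(N) = 45 (A(N) = 5*(1 - 4)² = 5*(-3)² = 5*9 = 45)
X = 66 (X = 6*(6 + 5) = 6*11 = 66)
(A(-40) + 4298)/(X - 2691) = (45 + 4298)/(66 - 2691) = 4343/(-2625) = 4343*(-1/2625) = -4343/2625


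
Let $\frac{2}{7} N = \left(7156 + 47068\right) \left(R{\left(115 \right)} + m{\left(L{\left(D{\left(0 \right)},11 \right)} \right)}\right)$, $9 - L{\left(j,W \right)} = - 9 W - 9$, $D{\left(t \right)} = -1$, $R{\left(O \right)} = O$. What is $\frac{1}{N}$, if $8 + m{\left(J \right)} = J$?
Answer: $\frac{1}{42511616} \approx 2.3523 \cdot 10^{-8}$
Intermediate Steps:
$L{\left(j,W \right)} = 18 + 9 W$ ($L{\left(j,W \right)} = 9 - \left(- 9 W - 9\right) = 9 - \left(-9 - 9 W\right) = 9 + \left(9 + 9 W\right) = 18 + 9 W$)
$m{\left(J \right)} = -8 + J$
$N = 42511616$ ($N = \frac{7 \left(7156 + 47068\right) \left(115 + \left(-8 + \left(18 + 9 \cdot 11\right)\right)\right)}{2} = \frac{7 \cdot 54224 \left(115 + \left(-8 + \left(18 + 99\right)\right)\right)}{2} = \frac{7 \cdot 54224 \left(115 + \left(-8 + 117\right)\right)}{2} = \frac{7 \cdot 54224 \left(115 + 109\right)}{2} = \frac{7 \cdot 54224 \cdot 224}{2} = \frac{7}{2} \cdot 12146176 = 42511616$)
$\frac{1}{N} = \frac{1}{42511616}$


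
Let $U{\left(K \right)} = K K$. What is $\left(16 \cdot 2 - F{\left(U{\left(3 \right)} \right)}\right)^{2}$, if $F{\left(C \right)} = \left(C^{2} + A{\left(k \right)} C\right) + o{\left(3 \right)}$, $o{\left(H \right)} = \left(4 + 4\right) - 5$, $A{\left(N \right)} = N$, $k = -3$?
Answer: $625$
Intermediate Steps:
$U{\left(K \right)} = K^{2}$
$o{\left(H \right)} = 3$ ($o{\left(H \right)} = 8 - 5 = 3$)
$F{\left(C \right)} = 3 + C^{2} - 3 C$ ($F{\left(C \right)} = \left(C^{2} - 3 C\right) + 3 = 3 + C^{2} - 3 C$)
$\left(16 \cdot 2 - F{\left(U{\left(3 \right)} \right)}\right)^{2} = \left(16 \cdot 2 - \left(3 + \left(3^{2}\right)^{2} - 3 \cdot 3^{2}\right)\right)^{2} = \left(32 - \left(3 + 9^{2} - 27\right)\right)^{2} = \left(32 - \left(3 + 81 - 27\right)\right)^{2} = \left(32 - 57\right)^{2} = \left(-25\right)^{2} = 625$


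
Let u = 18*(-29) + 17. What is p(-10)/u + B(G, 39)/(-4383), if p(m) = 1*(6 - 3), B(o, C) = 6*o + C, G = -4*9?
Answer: 25412/737805 ≈ 0.034443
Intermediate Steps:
G = -36
B(o, C) = C + 6*o
u = -505 (u = -522 + 17 = -505)
p(m) = 3 (p(m) = 1*3 = 3)
p(-10)/u + B(G, 39)/(-4383) = 3/(-505) + (39 + 6*(-36))/(-4383) = 3*(-1/505) + (39 - 216)*(-1/4383) = -3/505 - 177*(-1/4383) = -3/505 + 59/1461 = 25412/737805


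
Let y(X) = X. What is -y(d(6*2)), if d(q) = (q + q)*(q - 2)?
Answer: -240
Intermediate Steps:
d(q) = 2*q*(-2 + q) (d(q) = (2*q)*(-2 + q) = 2*q*(-2 + q))
-y(d(6*2)) = -2*6*2*(-2 + 6*2) = -2*12*(-2 + 12) = -2*12*10 = -1*240 = -240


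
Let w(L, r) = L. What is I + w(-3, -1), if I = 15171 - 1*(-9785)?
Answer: 24953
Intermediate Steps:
I = 24956 (I = 15171 + 9785 = 24956)
I + w(-3, -1) = 24956 - 3 = 24953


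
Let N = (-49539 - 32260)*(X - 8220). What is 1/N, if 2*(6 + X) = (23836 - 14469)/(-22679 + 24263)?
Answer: 3168/2130913111199 ≈ 1.4867e-9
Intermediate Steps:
X = -9641/3168 (X = -6 + ((23836 - 14469)/(-22679 + 24263))/2 = -6 + (9367/1584)/2 = -6 + (9367*(1/1584))/2 = -6 + (1/2)*(9367/1584) = -6 + 9367/3168 = -9641/3168 ≈ -3.0432)
N = 2130913111199/3168 (N = (-49539 - 32260)*(-9641/3168 - 8220) = -81799*(-26050601/3168) = 2130913111199/3168 ≈ 6.7264e+8)
1/N = 1/(2130913111199/3168) = 3168/2130913111199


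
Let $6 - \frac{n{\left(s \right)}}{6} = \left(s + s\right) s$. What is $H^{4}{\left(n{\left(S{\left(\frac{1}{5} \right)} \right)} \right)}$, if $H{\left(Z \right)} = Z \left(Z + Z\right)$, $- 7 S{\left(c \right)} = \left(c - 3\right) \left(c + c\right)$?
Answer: $\frac{981307389510604524711487555167584256}{23283064365386962890625} \approx 4.2147 \cdot 10^{13}$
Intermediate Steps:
$S{\left(c \right)} = - \frac{2 c \left(-3 + c\right)}{7}$ ($S{\left(c \right)} = - \frac{\left(c - 3\right) \left(c + c\right)}{7} = - \frac{\left(-3 + c\right) 2 c}{7} = - \frac{2 c \left(-3 + c\right)}{7}$)
$n{\left(s \right)} = 36 - 12 s^{2}$ ($n{\left(s \right)} = 36 - 6 \left(s + s\right) s = 36 - 6 \cdot 2 s s = 36 - 6 \cdot 2 s^{2} = 36 - 12 s^{2}$)
$H{\left(Z \right)} = 2 Z^{2}$ ($H{\left(Z \right)} = Z 2 Z = 2 Z^{2}$)
$H^{4}{\left(n{\left(S{\left(\frac{1}{5} \right)} \right)} \right)} = \left(2 \left(36 - 12 \left(\frac{2 \left(3 - \frac{1}{5}\right)}{7 \cdot 5}\right)^{2}\right)^{2}\right)^{4} = \left(2 \left(36 - 12 \left(\frac{2}{7} \cdot \frac{1}{5} \left(3 - \frac{1}{5}\right)\right)^{2}\right)^{2}\right)^{4} = \left(2 \left(36 - 12 \left(\frac{2}{7} \cdot \frac{1}{5} \cdot \frac{14}{5}\right)^{2}\right)^{2}\right)^{4} = \left(2 \left(36 - 12 \left(\frac{4}{25}\right)^{2}\right)^{2}\right)^{4} = \left(2 \left(36 - \frac{192}{625}\right)^{2}\right)^{4} = \left(2 \left(\frac{22308}{625}\right)^{2}\right)^{4} = \left(2 \cdot \frac{497646864}{390625}\right)^{4} = \left(\frac{995293728}{390625}\right)^{4} = \frac{981307389510604524711487555167584256}{23283064365386962890625}$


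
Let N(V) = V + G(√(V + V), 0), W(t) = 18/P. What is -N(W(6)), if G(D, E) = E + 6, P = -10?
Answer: -21/5 ≈ -4.2000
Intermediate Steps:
W(t) = -9/5 (W(t) = 18/(-10) = 18*(-⅒) = -9/5)
G(D, E) = 6 + E
N(V) = 6 + V (N(V) = V + (6 + 0) = V + 6 = 6 + V)
-N(W(6)) = -(6 - 9/5) = -1*21/5 = -21/5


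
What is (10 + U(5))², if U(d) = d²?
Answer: 1225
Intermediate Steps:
(10 + U(5))² = (10 + 5²)² = (10 + 25)² = 35² = 1225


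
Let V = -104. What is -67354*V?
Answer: 7004816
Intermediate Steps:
-67354*V = -67354*(-104) = 7004816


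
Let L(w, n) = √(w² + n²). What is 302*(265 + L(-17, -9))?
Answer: 80030 + 302*√370 ≈ 85839.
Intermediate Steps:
L(w, n) = √(n² + w²)
302*(265 + L(-17, -9)) = 302*(265 + √((-9)² + (-17)²)) = 302*(265 + √(81 + 289)) = 302*(265 + √370) = 80030 + 302*√370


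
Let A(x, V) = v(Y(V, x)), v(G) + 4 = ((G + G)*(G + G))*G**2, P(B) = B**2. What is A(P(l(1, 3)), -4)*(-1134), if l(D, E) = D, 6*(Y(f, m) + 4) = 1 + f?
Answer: -3711015/2 ≈ -1.8555e+6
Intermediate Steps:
Y(f, m) = -23/6 + f/6 (Y(f, m) = -4 + (1 + f)/6 = -4 + (1/6 + f/6) = -23/6 + f/6)
v(G) = -4 + 4*G**4 (v(G) = -4 + ((G + G)*(G + G))*G**2 = -4 + ((2*G)*(2*G))*G**2 = -4 + (4*G**2)*G**2 = -4 + 4*G**4)
A(x, V) = -4 + 4*(-23/6 + V/6)**4
A(P(l(1, 3)), -4)*(-1134) = (-4 + (-23 - 4)**4/324)*(-1134) = (-4 + (1/324)*(-27)**4)*(-1134) = (-4 + (1/324)*531441)*(-1134) = (-4 + 6561/4)*(-1134) = (6545/4)*(-1134) = -3711015/2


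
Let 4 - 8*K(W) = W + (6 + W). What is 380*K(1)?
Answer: -190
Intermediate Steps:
K(W) = -¼ - W/4 (K(W) = ½ - (W + (6 + W))/8 = ½ - (6 + 2*W)/8 = ½ + (-¾ - W/4) = -¼ - W/4)
380*K(1) = 380*(-¼ - ¼*1) = 380*(-¼ - ¼) = 380*(-½) = -190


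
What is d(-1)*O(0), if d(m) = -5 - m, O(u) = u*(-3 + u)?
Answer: 0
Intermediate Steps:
d(-1)*O(0) = (-5 - 1*(-1))*(0*(-3 + 0)) = (-5 + 1)*(0*(-3)) = -4*0 = 0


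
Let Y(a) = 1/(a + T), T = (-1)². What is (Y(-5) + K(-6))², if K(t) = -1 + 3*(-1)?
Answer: 289/16 ≈ 18.063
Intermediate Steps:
T = 1
Y(a) = 1/(1 + a) (Y(a) = 1/(a + 1) = 1/(1 + a))
K(t) = -4 (K(t) = -1 - 3 = -4)
(Y(-5) + K(-6))² = (1/(1 - 5) - 4)² = (1/(-4) - 4)² = (-¼ - 4)² = (-17/4)² = 289/16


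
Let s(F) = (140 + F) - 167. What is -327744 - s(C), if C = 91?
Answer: -327808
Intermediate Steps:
s(F) = -27 + F
-327744 - s(C) = -327744 - (-27 + 91) = -327744 - 1*64 = -327744 - 64 = -327808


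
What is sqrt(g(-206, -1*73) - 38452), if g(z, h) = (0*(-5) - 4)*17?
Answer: 6*I*sqrt(1070) ≈ 196.27*I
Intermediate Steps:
g(z, h) = -68 (g(z, h) = (0 - 4)*17 = -4*17 = -68)
sqrt(g(-206, -1*73) - 38452) = sqrt(-68 - 38452) = sqrt(-38520) = 6*I*sqrt(1070)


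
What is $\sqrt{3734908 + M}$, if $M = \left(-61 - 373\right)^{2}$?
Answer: $8 \sqrt{61301} \approx 1980.7$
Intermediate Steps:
$M = 188356$ ($M = \left(-434\right)^{2} = 188356$)
$\sqrt{3734908 + M} = \sqrt{3734908 + 188356} = \sqrt{3923264} = 8 \sqrt{61301}$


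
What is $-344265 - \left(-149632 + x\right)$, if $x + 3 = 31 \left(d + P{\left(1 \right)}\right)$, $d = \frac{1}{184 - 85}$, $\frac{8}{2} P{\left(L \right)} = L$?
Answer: $- \frac{77076673}{396} \approx -1.9464 \cdot 10^{5}$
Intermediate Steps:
$P{\left(L \right)} = \frac{L}{4}$
$d = \frac{1}{99} \approx 0.010101$
$x = \frac{2005}{396}$ ($x = -3 + 31 \left(\frac{1}{99} + \frac{1}{4} \cdot 1\right) = -3 + 31 \left(\frac{1}{99} + \frac{1}{4}\right) = -3 + 31 \cdot \frac{103}{396} = -3 + \frac{3193}{396} = \frac{2005}{396} \approx 5.0631$)
$-344265 - \left(-149632 + x\right) = -344265 + \left(149632 - \frac{2005}{396}\right) = -344265 + \frac{59252267}{396} = - \frac{77076673}{396}$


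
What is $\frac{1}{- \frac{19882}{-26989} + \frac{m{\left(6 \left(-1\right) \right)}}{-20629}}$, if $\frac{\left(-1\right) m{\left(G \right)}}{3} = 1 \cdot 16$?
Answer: $\frac{556756081}{411441250} \approx 1.3532$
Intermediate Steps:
$m{\left(G \right)} = -48$ ($m{\left(G \right)} = - 3 \cdot 1 \cdot 16 = \left(-3\right) 16 = -48$)
$\frac{1}{- \frac{19882}{-26989} + \frac{m{\left(6 \left(-1\right) \right)}}{-20629}} = \frac{1}{- \frac{19882}{-26989} - \frac{48}{-20629}} = \frac{1}{\left(-19882\right) \left(- \frac{1}{26989}\right) - - \frac{48}{20629}} = \frac{1}{\frac{19882}{26989} + \frac{48}{20629}} = \frac{1}{\frac{411441250}{556756081}} = \frac{556756081}{411441250}$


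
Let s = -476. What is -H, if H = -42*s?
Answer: -19992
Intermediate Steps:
H = 19992 (H = -42*(-476) = 19992)
-H = -1*19992 = -19992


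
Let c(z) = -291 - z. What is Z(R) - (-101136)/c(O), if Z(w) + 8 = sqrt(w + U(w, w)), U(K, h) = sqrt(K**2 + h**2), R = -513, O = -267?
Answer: -4222 + 3*sqrt(-57 + 57*sqrt(2)) ≈ -4207.4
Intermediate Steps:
Z(w) = -8 + sqrt(w + sqrt(2)*sqrt(w**2)) (Z(w) = -8 + sqrt(w + sqrt(w**2 + w**2)) = -8 + sqrt(w + sqrt(2*w**2)) = -8 + sqrt(w + sqrt(2)*sqrt(w**2)))
Z(R) - (-101136)/c(O) = (-8 + sqrt(-513 + sqrt(2)*sqrt((-513)**2))) - (-101136)/(-291 - 1*(-267)) = (-8 + sqrt(-513 + sqrt(2)*sqrt(263169))) - (-101136)/(-291 + 267) = (-8 + sqrt(-513 + sqrt(2)*513)) - (-101136)/(-24) = (-8 + sqrt(-513 + 513*sqrt(2))) - (-101136)*(-1)/24 = (-8 + sqrt(-513 + 513*sqrt(2))) - 1*4214 = (-8 + sqrt(-513 + 513*sqrt(2))) - 4214 = -4222 + sqrt(-513 + 513*sqrt(2))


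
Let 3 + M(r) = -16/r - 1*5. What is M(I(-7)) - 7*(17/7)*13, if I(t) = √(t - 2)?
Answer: -229 + 16*I/3 ≈ -229.0 + 5.3333*I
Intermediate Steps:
I(t) = √(-2 + t)
M(r) = -8 - 16/r (M(r) = -3 + (-16/r - 1*5) = -3 + (-16/r - 5) = -3 + (-5 - 16/r) = -8 - 16/r)
M(I(-7)) - 7*(17/7)*13 = (-8 - 16/√(-2 - 7)) - 7*(17/7)*13 = (-8 - 16*(-I/3)) - 7*(17*(⅐))*13 = (-8 - 16*(-I/3)) - 7*(17/7)*13 = (-8 - (-16)*I/3) - 17*13 = (-8 + 16*I/3) - 1*221 = (-8 + 16*I/3) - 221 = -229 + 16*I/3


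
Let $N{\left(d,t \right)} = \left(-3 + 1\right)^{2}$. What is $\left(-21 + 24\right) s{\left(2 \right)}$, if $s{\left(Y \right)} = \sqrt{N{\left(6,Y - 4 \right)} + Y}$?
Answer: $3 \sqrt{6} \approx 7.3485$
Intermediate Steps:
$N{\left(d,t \right)} = 4$ ($N{\left(d,t \right)} = \left(-2\right)^{2} = 4$)
$s{\left(Y \right)} = \sqrt{4 + Y}$
$\left(-21 + 24\right) s{\left(2 \right)} = \left(-21 + 24\right) \sqrt{4 + 2} = 3 \sqrt{6}$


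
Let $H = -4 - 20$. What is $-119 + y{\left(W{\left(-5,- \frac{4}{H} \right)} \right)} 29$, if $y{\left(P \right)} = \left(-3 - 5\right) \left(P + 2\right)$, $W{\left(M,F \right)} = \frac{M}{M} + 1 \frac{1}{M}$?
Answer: $- \frac{3843}{5} \approx -768.6$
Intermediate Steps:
$H = -24$ ($H = -4 - 20 = -24$)
$W{\left(M,F \right)} = 1 + \frac{1}{M}$
$y{\left(P \right)} = -16 - 8 P$ ($y{\left(P \right)} = - 8 \left(2 + P\right) = -16 - 8 P$)
$-119 + y{\left(W{\left(-5,- \frac{4}{H} \right)} \right)} 29 = -119 + \left(-16 - 8 \frac{1 - 5}{-5}\right) 29 = -119 + \left(-16 - 8 \left(\left(- \frac{1}{5}\right) \left(-4\right)\right)\right) 29 = -119 + \left(-16 - \frac{32}{5}\right) 29 = -119 - \frac{3248}{5} = - \frac{3843}{5}$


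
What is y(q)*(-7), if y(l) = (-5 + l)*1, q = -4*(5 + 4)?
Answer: 287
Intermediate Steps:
q = -36 (q = -4*9 = -36)
y(l) = -5 + l
y(q)*(-7) = (-5 - 36)*(-7) = -41*(-7) = 287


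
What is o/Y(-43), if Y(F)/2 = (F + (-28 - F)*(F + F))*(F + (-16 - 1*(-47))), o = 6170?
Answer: 3085/15996 ≈ 0.19286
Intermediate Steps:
Y(F) = 2*(31 + F)*(F + 2*F*(-28 - F)) (Y(F) = 2*((F + (-28 - F)*(F + F))*(F + (-16 - 1*(-47)))) = 2*((F + (-28 - F)*(2*F))*(F + (-16 + 47))) = 2*((F + 2*F*(-28 - F))*(F + 31)) = 2*((F + 2*F*(-28 - F))*(31 + F)) = 2*((31 + F)*(F + 2*F*(-28 - F))) = 2*(31 + F)*(F + 2*F*(-28 - F)))
o/Y(-43) = 6170/((-2*(-43)*(1705 + 2*(-43)² + 117*(-43)))) = 6170/((-2*(-43)*(1705 + 2*1849 - 5031))) = 6170/((-2*(-43)*(1705 + 3698 - 5031))) = 6170/((-2*(-43)*372)) = 6170/31992 = 6170*(1/31992) = 3085/15996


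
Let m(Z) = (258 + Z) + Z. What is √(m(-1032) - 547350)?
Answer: 2*I*√137289 ≈ 741.05*I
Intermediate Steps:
m(Z) = 258 + 2*Z
√(m(-1032) - 547350) = √((258 + 2*(-1032)) - 547350) = √((258 - 2064) - 547350) = √(-1806 - 547350) = √(-549156) = 2*I*√137289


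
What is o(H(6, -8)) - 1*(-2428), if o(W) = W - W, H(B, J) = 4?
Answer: 2428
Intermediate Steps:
o(W) = 0
o(H(6, -8)) - 1*(-2428) = 0 - 1*(-2428) = 0 + 2428 = 2428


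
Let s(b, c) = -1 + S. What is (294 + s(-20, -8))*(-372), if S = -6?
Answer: -106764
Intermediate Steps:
s(b, c) = -7 (s(b, c) = -1 - 6 = -7)
(294 + s(-20, -8))*(-372) = (294 - 7)*(-372) = 287*(-372) = -106764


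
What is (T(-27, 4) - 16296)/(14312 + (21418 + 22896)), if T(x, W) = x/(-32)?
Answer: -173815/625344 ≈ -0.27795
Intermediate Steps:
T(x, W) = -x/32 (T(x, W) = x*(-1/32) = -x/32)
(T(-27, 4) - 16296)/(14312 + (21418 + 22896)) = (-1/32*(-27) - 16296)/(14312 + (21418 + 22896)) = (27/32 - 16296)/(14312 + 44314) = -521445/32/58626 = -521445/32*1/58626 = -173815/625344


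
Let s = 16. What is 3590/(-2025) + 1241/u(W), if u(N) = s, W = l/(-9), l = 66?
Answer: 491117/6480 ≈ 75.790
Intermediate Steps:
W = -22/3 (W = 66/(-9) = 66*(-⅑) = -22/3 ≈ -7.3333)
u(N) = 16
3590/(-2025) + 1241/u(W) = 3590/(-2025) + 1241/16 = 3590*(-1/2025) + 1241*(1/16) = -718/405 + 1241/16 = 491117/6480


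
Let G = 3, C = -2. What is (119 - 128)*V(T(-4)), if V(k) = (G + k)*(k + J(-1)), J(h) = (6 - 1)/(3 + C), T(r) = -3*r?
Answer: -2295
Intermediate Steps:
J(h) = 5 (J(h) = (6 - 1)/(3 - 2) = 5/1 = 5*1 = 5)
V(k) = (3 + k)*(5 + k) (V(k) = (3 + k)*(k + 5) = (3 + k)*(5 + k))
(119 - 128)*V(T(-4)) = (119 - 128)*(15 + (-3*(-4))² + 8*(-3*(-4))) = -9*(15 + 12² + 8*12) = -9*(15 + 144 + 96) = -9*255 = -2295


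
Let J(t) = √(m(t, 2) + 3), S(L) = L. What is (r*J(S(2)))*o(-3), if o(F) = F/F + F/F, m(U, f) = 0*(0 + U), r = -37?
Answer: -74*√3 ≈ -128.17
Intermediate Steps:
m(U, f) = 0 (m(U, f) = 0*U = 0)
o(F) = 2 (o(F) = 1 + 1 = 2)
J(t) = √3 (J(t) = √(0 + 3) = √3)
(r*J(S(2)))*o(-3) = -37*√3*2 = -74*√3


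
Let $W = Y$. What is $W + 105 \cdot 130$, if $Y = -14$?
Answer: $13636$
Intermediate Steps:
$W = -14$
$W + 105 \cdot 130 = -14 + 105 \cdot 130 = -14 + 13650 = 13636$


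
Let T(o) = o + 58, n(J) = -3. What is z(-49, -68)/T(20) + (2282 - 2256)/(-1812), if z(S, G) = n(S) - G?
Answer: 371/453 ≈ 0.81898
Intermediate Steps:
T(o) = 58 + o
z(S, G) = -3 - G
z(-49, -68)/T(20) + (2282 - 2256)/(-1812) = (-3 - 1*(-68))/(58 + 20) + (2282 - 2256)/(-1812) = (-3 + 68)/78 + 26*(-1/1812) = 65*(1/78) - 13/906 = ⅚ - 13/906 = 371/453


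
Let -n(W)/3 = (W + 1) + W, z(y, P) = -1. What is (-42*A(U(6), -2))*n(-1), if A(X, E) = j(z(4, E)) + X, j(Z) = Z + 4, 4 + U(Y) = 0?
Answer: 126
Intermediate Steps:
U(Y) = -4 (U(Y) = -4 + 0 = -4)
n(W) = -3 - 6*W (n(W) = -3*((W + 1) + W) = -3*((1 + W) + W) = -3*(1 + 2*W) = -3 - 6*W)
j(Z) = 4 + Z
A(X, E) = 3 + X (A(X, E) = (4 - 1) + X = 3 + X)
(-42*A(U(6), -2))*n(-1) = (-42*(3 - 4))*(-3 - 6*(-1)) = (-42*(-1))*(-3 + 6) = 42*3 = 126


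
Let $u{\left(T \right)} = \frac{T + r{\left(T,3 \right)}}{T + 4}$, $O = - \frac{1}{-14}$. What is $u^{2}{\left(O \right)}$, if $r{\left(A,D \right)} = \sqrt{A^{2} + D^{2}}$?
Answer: $\frac{\left(1 + \sqrt{1765}\right)^{2}}{3249} \approx 0.56941$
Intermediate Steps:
$O = \frac{1}{14}$ ($O = \left(-1\right) \left(- \frac{1}{14}\right) = \frac{1}{14} \approx 0.071429$)
$u{\left(T \right)} = \frac{T + \sqrt{9 + T^{2}}}{4 + T}$ ($u{\left(T \right)} = \frac{T + \sqrt{T^{2} + 3^{2}}}{T + 4} = \frac{T + \sqrt{T^{2} + 9}}{4 + T} = \frac{T + \sqrt{9 + T^{2}}}{4 + T}$)
$u^{2}{\left(O \right)} = \left(\frac{\frac{1}{14} + \sqrt{9 + \left(\frac{1}{14}\right)^{2}}}{4 + \frac{1}{14}}\right)^{2} = \left(\frac{\frac{1}{14} + \sqrt{9 + \frac{1}{196}}}{\frac{57}{14}}\right)^{2} = \left(\frac{14 \left(\frac{1}{14} + \sqrt{\frac{1765}{196}}\right)}{57}\right)^{2} = \left(\frac{14 \left(\frac{1}{14} + \frac{\sqrt{1765}}{14}\right)}{57}\right)^{2} = \left(\frac{1}{57} + \frac{\sqrt{1765}}{57}\right)^{2}$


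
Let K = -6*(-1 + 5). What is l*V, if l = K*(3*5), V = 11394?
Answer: -4101840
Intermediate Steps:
K = -24 (K = -6*4 = -1*24 = -24)
l = -360 (l = -72*5 = -24*15 = -360)
l*V = -360*11394 = -4101840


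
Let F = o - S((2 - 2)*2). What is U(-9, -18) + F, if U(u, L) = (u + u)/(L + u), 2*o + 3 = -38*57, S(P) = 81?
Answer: -6989/6 ≈ -1164.8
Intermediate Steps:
o = -2169/2 (o = -3/2 + (-38*57)/2 = -3/2 + (1/2)*(-2166) = -3/2 - 1083 = -2169/2 ≈ -1084.5)
U(u, L) = 2*u/(L + u) (U(u, L) = (2*u)/(L + u) = 2*u/(L + u))
F = -2331/2 (F = -2169/2 - 1*81 = -2169/2 - 81 = -2331/2 ≈ -1165.5)
U(-9, -18) + F = 2*(-9)/(-18 - 9) - 2331/2 = 2*(-9)/(-27) - 2331/2 = 2*(-9)*(-1/27) - 2331/2 = 2/3 - 2331/2 = -6989/6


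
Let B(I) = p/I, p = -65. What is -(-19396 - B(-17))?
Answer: 329797/17 ≈ 19400.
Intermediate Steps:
B(I) = -65/I
-(-19396 - B(-17)) = -(-19396 - (-65)/(-17)) = -(-19396 - (-65)*(-1)/17) = -(-19396 - 1*65/17) = -(-19396 - 65/17) = -1*(-329797/17) = 329797/17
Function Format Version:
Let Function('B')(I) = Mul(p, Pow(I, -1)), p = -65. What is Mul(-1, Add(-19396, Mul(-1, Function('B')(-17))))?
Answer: Rational(329797, 17) ≈ 19400.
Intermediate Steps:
Function('B')(I) = Mul(-65, Pow(I, -1))
Mul(-1, Add(-19396, Mul(-1, Function('B')(-17)))) = Mul(-1, Add(-19396, Mul(-1, Mul(-65, Pow(-17, -1))))) = Mul(-1, Add(-19396, Mul(-1, Mul(-65, Rational(-1, 17))))) = Mul(-1, Add(-19396, Mul(-1, Rational(65, 17)))) = Mul(-1, Add(-19396, Rational(-65, 17))) = Mul(-1, Rational(-329797, 17)) = Rational(329797, 17)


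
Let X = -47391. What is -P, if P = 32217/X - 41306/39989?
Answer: 1081952753/631706233 ≈ 1.7127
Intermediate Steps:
P = -1081952753/631706233 (P = 32217/(-47391) - 41306/39989 = 32217*(-1/47391) - 41306*1/39989 = -10739/15797 - 41306/39989 = -1081952753/631706233 ≈ -1.7127)
-P = -1*(-1081952753/631706233) = 1081952753/631706233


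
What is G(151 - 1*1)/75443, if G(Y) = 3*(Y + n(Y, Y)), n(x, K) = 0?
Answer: 450/75443 ≈ 0.0059648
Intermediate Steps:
G(Y) = 3*Y (G(Y) = 3*(Y + 0) = 3*Y)
G(151 - 1*1)/75443 = (3*(151 - 1*1))/75443 = (3*(151 - 1))*(1/75443) = (3*150)*(1/75443) = 450*(1/75443) = 450/75443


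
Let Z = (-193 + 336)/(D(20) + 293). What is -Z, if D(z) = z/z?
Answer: -143/294 ≈ -0.48639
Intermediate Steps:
D(z) = 1
Z = 143/294 (Z = (-193 + 336)/(1 + 293) = 143/294 ≈ 0.48639)
-Z = -1*143/294 = -143/294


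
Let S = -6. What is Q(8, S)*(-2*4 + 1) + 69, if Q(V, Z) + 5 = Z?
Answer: 146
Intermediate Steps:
Q(V, Z) = -5 + Z
Q(8, S)*(-2*4 + 1) + 69 = (-5 - 6)*(-2*4 + 1) + 69 = -11*(-8 + 1) + 69 = -11*(-7) + 69 = 77 + 69 = 146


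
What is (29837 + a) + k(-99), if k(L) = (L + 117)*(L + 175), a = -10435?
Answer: 20770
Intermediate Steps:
k(L) = (117 + L)*(175 + L)
(29837 + a) + k(-99) = (29837 - 10435) + (20475 + (-99)² + 292*(-99)) = 19402 + (20475 + 9801 - 28908) = 19402 + 1368 = 20770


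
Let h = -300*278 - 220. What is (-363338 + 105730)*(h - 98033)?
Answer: 46795266024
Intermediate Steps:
h = -83620 (h = -83400 - 220 = -83620)
(-363338 + 105730)*(h - 98033) = (-363338 + 105730)*(-83620 - 98033) = -257608*(-181653) = 46795266024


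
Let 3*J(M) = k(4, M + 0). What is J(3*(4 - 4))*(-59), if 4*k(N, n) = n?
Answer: 0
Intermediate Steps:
k(N, n) = n/4
J(M) = M/12 (J(M) = ((M + 0)/4)/3 = (M/4)/3 = M/12)
J(3*(4 - 4))*(-59) = ((3*(4 - 4))/12)*(-59) = ((3*0)/12)*(-59) = ((1/12)*0)*(-59) = 0*(-59) = 0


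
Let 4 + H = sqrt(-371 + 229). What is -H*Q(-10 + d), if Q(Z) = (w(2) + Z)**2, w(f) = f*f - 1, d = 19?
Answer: 576 - 144*I*sqrt(142) ≈ 576.0 - 1716.0*I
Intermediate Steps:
w(f) = -1 + f**2 (w(f) = f**2 - 1 = -1 + f**2)
H = -4 + I*sqrt(142) (H = -4 + sqrt(-371 + 229) = -4 + sqrt(-142) = -4 + I*sqrt(142) ≈ -4.0 + 11.916*I)
Q(Z) = (3 + Z)**2 (Q(Z) = ((-1 + 2**2) + Z)**2 = ((-1 + 4) + Z)**2 = (3 + Z)**2)
-H*Q(-10 + d) = -(-4 + I*sqrt(142))*(3 + (-10 + 19))**2 = -(-4 + I*sqrt(142))*(3 + 9)**2 = -(-4 + I*sqrt(142))*12**2 = -(-4 + I*sqrt(142))*144 = -(-576 + 144*I*sqrt(142)) = 576 - 144*I*sqrt(142)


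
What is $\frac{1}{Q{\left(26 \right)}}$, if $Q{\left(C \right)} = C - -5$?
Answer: $\frac{1}{31} \approx 0.032258$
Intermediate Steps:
$Q{\left(C \right)} = 5 + C$ ($Q{\left(C \right)} = C + 5 = 5 + C$)
$\frac{1}{Q{\left(26 \right)}} = \frac{1}{5 + 26} = \frac{1}{31}$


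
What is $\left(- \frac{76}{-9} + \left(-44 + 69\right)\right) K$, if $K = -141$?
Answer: $- \frac{14147}{3} \approx -4715.7$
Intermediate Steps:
$\left(- \frac{76}{-9} + \left(-44 + 69\right)\right) K = \left(- \frac{76}{-9} + \left(-44 + 69\right)\right) \left(-141\right) = \left(\left(-76\right) \left(- \frac{1}{9}\right) + 25\right) \left(-141\right) = \left(\frac{76}{9} + 25\right) \left(-141\right) = \frac{301}{9} \left(-141\right) = - \frac{14147}{3}$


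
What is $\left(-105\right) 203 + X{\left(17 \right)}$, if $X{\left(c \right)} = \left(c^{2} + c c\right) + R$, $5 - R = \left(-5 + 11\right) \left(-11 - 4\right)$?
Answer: $-20642$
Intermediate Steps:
$R = 95$ ($R = 5 - \left(-5 + 11\right) \left(-11 - 4\right) = 5 - 6 \left(-15\right) = 5 - -90 = 5 + 90 = 95$)
$X{\left(c \right)} = 95 + 2 c^{2}$ ($X{\left(c \right)} = \left(c^{2} + c c\right) + 95 = \left(c^{2} + c^{2}\right) + 95 = 2 c^{2} + 95 = 95 + 2 c^{2}$)
$\left(-105\right) 203 + X{\left(17 \right)} = \left(-105\right) 203 + \left(95 + 2 \cdot 17^{2}\right) = -21315 + \left(95 + 2 \cdot 289\right) = -21315 + \left(95 + 578\right) = -21315 + 673 = -20642$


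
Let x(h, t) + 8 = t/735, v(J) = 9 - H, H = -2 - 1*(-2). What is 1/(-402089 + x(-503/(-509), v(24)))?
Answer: -245/98513762 ≈ -2.4870e-6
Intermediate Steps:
H = 0 (H = -2 + 2 = 0)
v(J) = 9 (v(J) = 9 - 1*0 = 9 + 0 = 9)
x(h, t) = -8 + t/735
1/(-402089 + x(-503/(-509), v(24))) = 1/(-402089 + (-8 + (1/735)*9)) = 1/(-402089 + (-8 + 3/245)) = 1/(-402089 - 1957/245) = 1/(-98513762/245) = -245/98513762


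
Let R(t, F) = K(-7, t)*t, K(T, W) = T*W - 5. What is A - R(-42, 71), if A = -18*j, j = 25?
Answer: 11688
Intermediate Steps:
K(T, W) = -5 + T*W
R(t, F) = t*(-5 - 7*t) (R(t, F) = (-5 - 7*t)*t = t*(-5 - 7*t))
A = -450 (A = -18*25 = -450)
A - R(-42, 71) = -450 - (-1)*(-42)*(5 + 7*(-42)) = -450 - (-1)*(-42)*(5 - 294) = -450 - (-1)*(-42)*(-289) = -450 - 1*(-12138) = -450 + 12138 = 11688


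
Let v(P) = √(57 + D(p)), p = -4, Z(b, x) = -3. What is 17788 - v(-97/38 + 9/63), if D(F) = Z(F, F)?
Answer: 17788 - 3*√6 ≈ 17781.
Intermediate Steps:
D(F) = -3
v(P) = 3*√6 (v(P) = √(57 - 3) = √54 = 3*√6)
17788 - v(-97/38 + 9/63) = 17788 - 3*√6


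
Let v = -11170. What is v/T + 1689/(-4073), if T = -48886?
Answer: -18536522/99556339 ≈ -0.18619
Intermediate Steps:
v/T + 1689/(-4073) = -11170/(-48886) + 1689/(-4073) = -11170*(-1/48886) + 1689*(-1/4073) = 5585/24443 - 1689/4073 = -18536522/99556339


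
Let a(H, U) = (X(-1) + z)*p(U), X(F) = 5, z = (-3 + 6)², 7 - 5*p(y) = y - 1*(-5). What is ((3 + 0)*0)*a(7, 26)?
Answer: 0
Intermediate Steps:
p(y) = ⅖ - y/5 (p(y) = 7/5 - (y - 1*(-5))/5 = 7/5 - (y + 5)/5 = 7/5 - (5 + y)/5 = 7/5 + (-1 - y/5) = ⅖ - y/5)
z = 9 (z = 3² = 9)
a(H, U) = 28/5 - 14*U/5 (a(H, U) = (5 + 9)*(⅖ - U/5) = 14*(⅖ - U/5) = 28/5 - 14*U/5)
((3 + 0)*0)*a(7, 26) = ((3 + 0)*0)*(28/5 - 14/5*26) = (3*0)*(28/5 - 364/5) = 0*(-336/5) = 0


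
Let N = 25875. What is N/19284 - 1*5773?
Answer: -37100219/6428 ≈ -5771.7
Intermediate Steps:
N/19284 - 1*5773 = 25875/19284 - 1*5773 = 25875*(1/19284) - 5773 = 8625/6428 - 5773 = -37100219/6428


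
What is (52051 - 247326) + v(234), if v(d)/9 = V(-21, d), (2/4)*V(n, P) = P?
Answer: -191063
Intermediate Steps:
V(n, P) = 2*P
v(d) = 18*d (v(d) = 9*(2*d) = 18*d)
(52051 - 247326) + v(234) = (52051 - 247326) + 18*234 = -195275 + 4212 = -191063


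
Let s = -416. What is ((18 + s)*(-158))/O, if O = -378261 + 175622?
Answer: -62884/202639 ≈ -0.31033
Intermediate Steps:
O = -202639
((18 + s)*(-158))/O = ((18 - 416)*(-158))/(-202639) = -398*(-158)*(-1/202639) = 62884*(-1/202639) = -62884/202639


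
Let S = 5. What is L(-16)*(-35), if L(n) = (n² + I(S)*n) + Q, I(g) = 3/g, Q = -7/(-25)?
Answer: -43169/5 ≈ -8633.8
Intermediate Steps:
Q = 7/25 (Q = -7*(-1/25) = 7/25 ≈ 0.28000)
L(n) = 7/25 + n² + 3*n/5 (L(n) = (n² + (3/5)*n) + 7/25 = (n² + (3*(⅕))*n) + 7/25 = (n² + 3*n/5) + 7/25 = 7/25 + n² + 3*n/5)
L(-16)*(-35) = (7/25 + (-16)² + (⅗)*(-16))*(-35) = (7/25 + 256 - 48/5)*(-35) = (6167/25)*(-35) = -43169/5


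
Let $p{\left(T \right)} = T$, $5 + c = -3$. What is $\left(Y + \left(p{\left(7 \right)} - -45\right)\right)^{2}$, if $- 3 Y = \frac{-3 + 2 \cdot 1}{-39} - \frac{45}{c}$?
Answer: $\frac{2200454281}{876096} \approx 2511.7$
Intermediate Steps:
$c = -8$ ($c = -5 - 3 = -8$)
$Y = - \frac{1763}{936}$ ($Y = - \frac{\frac{-3 + 2 \cdot 1}{-39} - \frac{45}{-8}}{3} = - \frac{\left(-3 + 2\right) \left(- \frac{1}{39}\right) - - \frac{45}{8}}{3} = - \frac{\left(-1\right) \left(- \frac{1}{39}\right) + \frac{45}{8}}{3} = - \frac{\frac{1}{39} + \frac{45}{8}}{3} = \left(- \frac{1}{3}\right) \frac{1763}{312} = - \frac{1763}{936} \approx -1.8835$)
$\left(Y + \left(p{\left(7 \right)} - -45\right)\right)^{2} = \left(- \frac{1763}{936} + \left(7 - -45\right)\right)^{2} = \left(- \frac{1763}{936} + \left(7 + 45\right)\right)^{2} = \left(- \frac{1763}{936} + 52\right)^{2} = \left(\frac{46909}{936}\right)^{2} = \frac{2200454281}{876096}$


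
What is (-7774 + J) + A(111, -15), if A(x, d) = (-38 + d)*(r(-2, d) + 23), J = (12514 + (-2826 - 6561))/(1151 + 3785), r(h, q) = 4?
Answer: -45432753/4936 ≈ -9204.4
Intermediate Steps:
J = 3127/4936 (J = (12514 - 9387)/4936 = 3127*(1/4936) = 3127/4936 ≈ 0.63351)
A(x, d) = -1026 + 27*d (A(x, d) = (-38 + d)*(4 + 23) = (-38 + d)*27 = -1026 + 27*d)
(-7774 + J) + A(111, -15) = (-7774 + 3127/4936) + (-1026 + 27*(-15)) = -38369337/4936 + (-1026 - 405) = -38369337/4936 - 1431 = -45432753/4936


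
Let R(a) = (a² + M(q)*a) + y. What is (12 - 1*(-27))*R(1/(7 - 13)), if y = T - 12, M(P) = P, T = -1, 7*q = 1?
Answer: -42575/84 ≈ -506.85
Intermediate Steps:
q = ⅐ (q = (⅐)*1 = ⅐ ≈ 0.14286)
y = -13 (y = -1 - 12 = -13)
R(a) = -13 + a² + a/7 (R(a) = (a² + a/7) - 13 = -13 + a² + a/7)
(12 - 1*(-27))*R(1/(7 - 13)) = (12 - 1*(-27))*(-13 + (1/(7 - 13))² + 1/(7*(7 - 13))) = (12 + 27)*(-13 + (1/(-6))² + (⅐)/(-6)) = 39*(-13 + (-⅙)² + (⅐)*(-⅙)) = 39*(-13 + 1/36 - 1/42) = 39*(-3275/252) = -42575/84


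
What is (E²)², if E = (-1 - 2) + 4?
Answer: 1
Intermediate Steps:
E = 1 (E = -3 + 4 = 1)
(E²)² = (1²)² = 1² = 1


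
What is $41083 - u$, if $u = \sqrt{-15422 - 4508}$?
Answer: $41083 - i \sqrt{19930} \approx 41083.0 - 141.17 i$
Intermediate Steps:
$u = i \sqrt{19930}$ ($u = \sqrt{-19930} = i \sqrt{19930} \approx 141.17 i$)
$41083 - u = 41083 - i \sqrt{19930}$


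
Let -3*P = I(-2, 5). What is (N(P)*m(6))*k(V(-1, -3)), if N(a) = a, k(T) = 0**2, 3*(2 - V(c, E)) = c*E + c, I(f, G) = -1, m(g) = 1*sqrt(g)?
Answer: 0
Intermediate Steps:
m(g) = sqrt(g)
V(c, E) = 2 - c/3 - E*c/3 (V(c, E) = 2 - (c*E + c)/3 = 2 - (E*c + c)/3 = 2 - (c + E*c)/3 = 2 + (-c/3 - E*c/3) = 2 - c/3 - E*c/3)
P = 1/3 (P = -1/3*(-1) = 1/3 ≈ 0.33333)
k(T) = 0
(N(P)*m(6))*k(V(-1, -3)) = (sqrt(6)/3)*0 = 0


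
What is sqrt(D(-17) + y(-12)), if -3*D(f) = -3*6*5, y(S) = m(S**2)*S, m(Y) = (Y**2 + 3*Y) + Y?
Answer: I*sqrt(255714) ≈ 505.68*I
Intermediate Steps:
m(Y) = Y**2 + 4*Y
y(S) = S**3*(4 + S**2) (y(S) = (S**2*(4 + S**2))*S = S**3*(4 + S**2))
D(f) = 30 (D(f) = -(-3*6)*5/3 = -(-6)*5 = -1/3*(-90) = 30)
sqrt(D(-17) + y(-12)) = sqrt(30 + (-12)**3*(4 + (-12)**2)) = sqrt(30 - 1728*(4 + 144)) = sqrt(30 - 1728*148) = sqrt(30 - 255744) = sqrt(-255714) = I*sqrt(255714)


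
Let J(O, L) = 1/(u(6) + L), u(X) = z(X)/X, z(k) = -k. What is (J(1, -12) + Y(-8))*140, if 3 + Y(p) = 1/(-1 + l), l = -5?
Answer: -17710/39 ≈ -454.10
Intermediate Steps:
Y(p) = -19/6 (Y(p) = -3 + 1/(-1 - 5) = -3 + 1/(-6) = -3 - 1/6 = -19/6)
u(X) = -1 (u(X) = (-X)/X = -1)
J(O, L) = 1/(-1 + L)
(J(1, -12) + Y(-8))*140 = (1/(-1 - 12) - 19/6)*140 = (1/(-13) - 19/6)*140 = (-1/13 - 19/6)*140 = -253/78*140 = -17710/39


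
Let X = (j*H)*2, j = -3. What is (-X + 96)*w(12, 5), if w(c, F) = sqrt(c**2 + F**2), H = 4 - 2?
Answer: 1404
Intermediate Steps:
H = 2
w(c, F) = sqrt(F**2 + c**2)
X = -12 (X = -3*2*2 = -6*2 = -12)
(-X + 96)*w(12, 5) = (-1*(-12) + 96)*sqrt(5**2 + 12**2) = (12 + 96)*sqrt(25 + 144) = 108*sqrt(169) = 108*13 = 1404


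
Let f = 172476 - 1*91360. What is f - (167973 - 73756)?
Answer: -13101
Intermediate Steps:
f = 81116 (f = 172476 - 91360 = 81116)
f - (167973 - 73756) = 81116 - (167973 - 73756) = 81116 - 1*94217 = 81116 - 94217 = -13101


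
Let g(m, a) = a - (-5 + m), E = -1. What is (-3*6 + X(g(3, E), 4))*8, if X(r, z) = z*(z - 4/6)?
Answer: -112/3 ≈ -37.333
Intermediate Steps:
g(m, a) = 5 + a - m (g(m, a) = a + (5 - m) = 5 + a - m)
X(r, z) = z*(-⅔ + z) (X(r, z) = z*(z - 4*⅙) = z*(z - ⅔) = z*(-⅔ + z))
(-3*6 + X(g(3, E), 4))*8 = (-3*6 + (⅓)*4*(-2 + 3*4))*8 = (-18 + (⅓)*4*(-2 + 12))*8 = (-18 + (⅓)*4*10)*8 = (-18 + 40/3)*8 = -14/3*8 = -112/3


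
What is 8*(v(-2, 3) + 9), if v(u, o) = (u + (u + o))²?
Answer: 80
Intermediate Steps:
v(u, o) = (o + 2*u)² (v(u, o) = (u + (o + u))² = (o + 2*u)²)
8*(v(-2, 3) + 9) = 8*((3 + 2*(-2))² + 9) = 8*((3 - 4)² + 9) = 8*((-1)² + 9) = 8*(1 + 9) = 8*10 = 80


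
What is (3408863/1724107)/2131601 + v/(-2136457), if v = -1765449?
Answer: 6488223388840256234/7851710650985577299 ≈ 0.82635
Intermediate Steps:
(3408863/1724107)/2131601 + v/(-2136457) = (3408863/1724107)/2131601 - 1765449/(-2136457) = (3408863*(1/1724107))*(1/2131601) - 1765449*(-1/2136457) = (3408863/1724107)*(1/2131601) + 1765449/2136457 = 3408863/3675108205307 + 1765449/2136457 = 6488223388840256234/7851710650985577299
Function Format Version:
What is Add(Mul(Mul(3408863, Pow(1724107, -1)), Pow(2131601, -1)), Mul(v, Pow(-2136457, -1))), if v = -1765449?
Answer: Rational(6488223388840256234, 7851710650985577299) ≈ 0.82635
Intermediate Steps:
Add(Mul(Mul(3408863, Pow(1724107, -1)), Pow(2131601, -1)), Mul(v, Pow(-2136457, -1))) = Add(Mul(Mul(3408863, Pow(1724107, -1)), Pow(2131601, -1)), Mul(-1765449, Pow(-2136457, -1))) = Add(Mul(Mul(3408863, Rational(1, 1724107)), Rational(1, 2131601)), Mul(-1765449, Rational(-1, 2136457))) = Add(Mul(Rational(3408863, 1724107), Rational(1, 2131601)), Rational(1765449, 2136457)) = Add(Rational(3408863, 3675108205307), Rational(1765449, 2136457)) = Rational(6488223388840256234, 7851710650985577299)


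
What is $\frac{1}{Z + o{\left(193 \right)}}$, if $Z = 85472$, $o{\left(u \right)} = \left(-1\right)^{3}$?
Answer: $\frac{1}{85471} \approx 1.17 \cdot 10^{-5}$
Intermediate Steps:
$o{\left(u \right)} = -1$
$\frac{1}{Z + o{\left(193 \right)}} = \frac{1}{85472 - 1} = \frac{1}{85471}$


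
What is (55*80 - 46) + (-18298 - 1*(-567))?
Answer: -13377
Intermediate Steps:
(55*80 - 46) + (-18298 - 1*(-567)) = (4400 - 46) + (-18298 + 567) = 4354 - 17731 = -13377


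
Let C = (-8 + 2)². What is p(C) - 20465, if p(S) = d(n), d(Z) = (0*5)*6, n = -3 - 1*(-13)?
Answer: -20465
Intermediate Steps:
n = 10 (n = -3 + 13 = 10)
C = 36 (C = (-6)² = 36)
d(Z) = 0 (d(Z) = 0*6 = 0)
p(S) = 0
p(C) - 20465 = 0 - 20465 = -20465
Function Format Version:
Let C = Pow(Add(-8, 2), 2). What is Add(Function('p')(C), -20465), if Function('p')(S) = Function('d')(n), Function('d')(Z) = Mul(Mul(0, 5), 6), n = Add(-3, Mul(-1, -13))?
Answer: -20465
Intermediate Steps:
n = 10 (n = Add(-3, 13) = 10)
C = 36 (C = Pow(-6, 2) = 36)
Function('d')(Z) = 0 (Function('d')(Z) = Mul(0, 6) = 0)
Function('p')(S) = 0
Add(Function('p')(C), -20465) = Add(0, -20465) = -20465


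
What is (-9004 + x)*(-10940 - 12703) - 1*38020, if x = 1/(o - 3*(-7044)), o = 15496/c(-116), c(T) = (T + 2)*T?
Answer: 7435292071126537/34933133 ≈ 2.1284e+8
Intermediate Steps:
c(T) = T*(2 + T) (c(T) = (2 + T)*T = T*(2 + T))
o = 1937/1653 (o = 15496/((-116*(2 - 116))) = 15496/((-116*(-114))) = 15496/13224 = 15496*(1/13224) = 1937/1653 ≈ 1.1718)
x = 1653/34933133 (x = 1/(1937/1653 - 3*(-7044)) = 1/(1937/1653 + 21132) = 1/(34933133/1653) = 1653/34933133 ≈ 4.7319e-5)
(-9004 + x)*(-10940 - 12703) - 1*38020 = (-9004 + 1653/34933133)*(-10940 - 12703) - 1*38020 = -314537927879/34933133*(-23643) - 38020 = 7436620228843197/34933133 - 38020 = 7435292071126537/34933133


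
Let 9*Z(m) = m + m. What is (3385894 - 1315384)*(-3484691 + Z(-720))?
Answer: -7215418844010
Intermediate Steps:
Z(m) = 2*m/9 (Z(m) = (m + m)/9 = (2*m)/9 = 2*m/9)
(3385894 - 1315384)*(-3484691 + Z(-720)) = (3385894 - 1315384)*(-3484691 + (2/9)*(-720)) = 2070510*(-3484691 - 160) = 2070510*(-3484851) = -7215418844010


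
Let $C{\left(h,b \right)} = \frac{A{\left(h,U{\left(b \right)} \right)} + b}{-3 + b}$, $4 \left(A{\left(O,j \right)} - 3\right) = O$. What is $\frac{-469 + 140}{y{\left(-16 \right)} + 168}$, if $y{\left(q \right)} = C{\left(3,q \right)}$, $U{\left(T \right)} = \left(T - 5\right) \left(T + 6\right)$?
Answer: $- \frac{3572}{1831} \approx -1.9508$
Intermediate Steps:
$U{\left(T \right)} = \left(-5 + T\right) \left(6 + T\right)$
$A{\left(O,j \right)} = 3 + \frac{O}{4}$
$C{\left(h,b \right)} = \frac{3 + b + \frac{h}{4}}{-3 + b}$ ($C{\left(h,b \right)} = \frac{\left(3 + \frac{h}{4}\right) + b}{-3 + b} = \frac{3 + b + \frac{h}{4}}{-3 + b}$)
$y{\left(q \right)} = \frac{\frac{15}{4} + q}{-3 + q}$ ($y{\left(q \right)} = \frac{3 + q + \frac{1}{4} \cdot 3}{-3 + q} = \frac{3 + q + \frac{3}{4}}{-3 + q} = \frac{\frac{15}{4} + q}{-3 + q}$)
$\frac{-469 + 140}{y{\left(-16 \right)} + 168} = \frac{-469 + 140}{\frac{\frac{15}{4} - 16}{-3 - 16} + 168} = - \frac{329}{\frac{1}{-19} \left(- \frac{49}{4}\right) + 168} = - \frac{329}{\left(- \frac{1}{19}\right) \left(- \frac{49}{4}\right) + 168} = - \frac{329}{\frac{49}{76} + 168} = - \frac{329}{\frac{12817}{76}} = \left(-329\right) \frac{76}{12817} = - \frac{3572}{1831}$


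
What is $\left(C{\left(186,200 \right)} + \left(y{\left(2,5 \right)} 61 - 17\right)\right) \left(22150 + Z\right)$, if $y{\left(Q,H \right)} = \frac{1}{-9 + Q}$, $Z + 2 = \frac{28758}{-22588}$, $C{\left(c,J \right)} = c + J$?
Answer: $\frac{315407792713}{39529} \approx 7.9792 \cdot 10^{6}$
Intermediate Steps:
$C{\left(c,J \right)} = J + c$
$Z = - \frac{36967}{11294}$ ($Z = -2 + \frac{28758}{-22588} = -2 + 28758 \left(- \frac{1}{22588}\right) = -2 - \frac{14379}{11294} = - \frac{36967}{11294} \approx -3.2732$)
$\left(C{\left(186,200 \right)} + \left(y{\left(2,5 \right)} 61 - 17\right)\right) \left(22150 + Z\right) = \left(\left(200 + 186\right) - \left(17 - \frac{1}{-9 + 2} \cdot 61\right)\right) \left(22150 - \frac{36967}{11294}\right) = \left(386 - \left(17 - \frac{1}{-7} \cdot 61\right)\right) \frac{250125133}{11294} = \left(386 - \frac{180}{7}\right) \frac{250125133}{11294} = \frac{2522}{7} \cdot \frac{250125133}{11294} = \frac{315407792713}{39529}$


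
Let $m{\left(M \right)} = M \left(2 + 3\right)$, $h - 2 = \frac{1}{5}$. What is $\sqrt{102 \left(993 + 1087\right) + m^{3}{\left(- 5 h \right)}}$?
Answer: $\sqrt{45785} \approx 213.97$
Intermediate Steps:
$h = \frac{11}{5}$ ($h = 2 + \frac{1}{5} = \frac{11}{5} \approx 2.2$)
$m{\left(M \right)} = 5 M$ ($m{\left(M \right)} = M 5 = 5 M$)
$\sqrt{102 \left(993 + 1087\right) + m^{3}{\left(- 5 h \right)}} = \sqrt{102 \left(993 + 1087\right) + \left(5 \left(\left(-5\right) \frac{11}{5}\right)\right)^{3}} = \sqrt{102 \cdot 2080 + \left(5 \left(-11\right)\right)^{3}} = \sqrt{212160 + \left(-55\right)^{3}} = \sqrt{212160 - 166375} = \sqrt{45785}$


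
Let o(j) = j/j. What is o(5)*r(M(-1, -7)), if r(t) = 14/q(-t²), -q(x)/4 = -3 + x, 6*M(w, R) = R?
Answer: 126/157 ≈ 0.80255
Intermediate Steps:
M(w, R) = R/6
q(x) = 12 - 4*x (q(x) = -4*(-3 + x) = 12 - 4*x)
o(j) = 1
r(t) = 14/(12 + 4*t²) (r(t) = 14/(12 - (-4)*t²) = 14/(12 + 4*t²))
o(5)*r(M(-1, -7)) = 1*(7/(2*(3 + ((⅙)*(-7))²))) = 1*(7/(2*(3 + (-7/6)²))) = 1*(7/(2*(3 + 49/36))) = 1*(7/(2*(157/36))) = 1*((7/2)*(36/157)) = 1*(126/157) = 126/157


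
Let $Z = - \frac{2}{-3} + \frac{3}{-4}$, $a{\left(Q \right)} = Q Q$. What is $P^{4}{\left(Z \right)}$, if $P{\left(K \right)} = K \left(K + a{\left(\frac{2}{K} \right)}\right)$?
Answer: $\frac{2281201097610241}{429981696} \approx 5.3053 \cdot 10^{6}$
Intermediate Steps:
$a{\left(Q \right)} = Q^{2}$
$Z = - \frac{1}{12}$ ($Z = \left(-2\right) \left(- \frac{1}{3}\right) + 3 \left(- \frac{1}{4}\right) = \frac{2}{3} - \frac{3}{4} = - \frac{1}{12} \approx -0.083333$)
$P{\left(K \right)} = K \left(K + \frac{4}{K^{2}}\right)$ ($P{\left(K \right)} = K \left(K + \left(\frac{2}{K}\right)^{2}\right) = K \left(K + \frac{4}{K^{2}}\right)$)
$P^{4}{\left(Z \right)} = \left(\frac{4 + \left(- \frac{1}{12}\right)^{3}}{- \frac{1}{12}}\right)^{4} = \left(- 12 \left(4 - \frac{1}{1728}\right)\right)^{4} = \left(\left(-12\right) \frac{6911}{1728}\right)^{4} = \left(- \frac{6911}{144}\right)^{4} = \frac{2281201097610241}{429981696}$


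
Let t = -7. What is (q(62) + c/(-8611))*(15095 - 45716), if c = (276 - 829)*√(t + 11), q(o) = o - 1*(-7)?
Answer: -230729235/109 ≈ -2.1168e+6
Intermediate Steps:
q(o) = 7 + o (q(o) = o + 7 = 7 + o)
c = -1106 (c = (276 - 829)*√(-7 + 11) = -553*√4 = -553*2 = -1106)
(q(62) + c/(-8611))*(15095 - 45716) = ((7 + 62) - 1106/(-8611))*(15095 - 45716) = (69 - 1106*(-1/8611))*(-30621) = (69 + 14/109)*(-30621) = (7535/109)*(-30621) = -230729235/109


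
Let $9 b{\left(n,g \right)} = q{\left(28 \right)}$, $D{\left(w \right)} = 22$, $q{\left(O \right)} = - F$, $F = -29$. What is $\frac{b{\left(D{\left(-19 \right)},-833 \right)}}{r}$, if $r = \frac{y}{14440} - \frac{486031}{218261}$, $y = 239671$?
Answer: $\frac{3151688840}{14056306911} \approx 0.22422$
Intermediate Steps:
$q{\left(O \right)} = 29$ ($q{\left(O \right)} = \left(-1\right) \left(-29\right) = 29$)
$b{\left(n,g \right)} = \frac{29}{9}$ ($b{\left(n,g \right)} = \frac{1}{9} \cdot 29 = \frac{29}{9}$)
$r = \frac{45292544491}{3151688840}$ ($r = \frac{239671}{14440} - \frac{486031}{218261} = \frac{45292544491}{3151688840} \approx 14.371$)
$\frac{b{\left(D{\left(-19 \right)},-833 \right)}}{r} = \frac{29}{9 \cdot \frac{45292544491}{3151688840}} = \frac{29}{9} \cdot \frac{3151688840}{45292544491} = \frac{3151688840}{14056306911}$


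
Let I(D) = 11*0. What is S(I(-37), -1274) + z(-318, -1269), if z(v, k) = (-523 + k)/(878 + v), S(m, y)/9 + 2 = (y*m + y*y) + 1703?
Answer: 73114949/5 ≈ 1.4623e+7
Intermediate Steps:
I(D) = 0
S(m, y) = 15309 + 9*y² + 9*m*y (S(m, y) = -18 + 9*((y*m + y*y) + 1703) = -18 + 9*((m*y + y²) + 1703) = -18 + 9*((y² + m*y) + 1703) = -18 + 9*(1703 + y² + m*y) = -18 + (15327 + 9*y² + 9*m*y) = 15309 + 9*y² + 9*m*y)
z(v, k) = (-523 + k)/(878 + v)
S(I(-37), -1274) + z(-318, -1269) = (15309 + 9*(-1274)² + 9*0*(-1274)) + (-523 - 1269)/(878 - 318) = (15309 + 9*1623076 + 0) - 1792/560 = (15309 + 14607684 + 0) + (1/560)*(-1792) = 14622993 - 16/5 = 73114949/5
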